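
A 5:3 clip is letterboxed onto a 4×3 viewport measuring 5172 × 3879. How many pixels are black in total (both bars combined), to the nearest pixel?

5:3 (1.667) > 4×3 (1.333), so the clip fills the width.
Content height = 5172 × 3/5 ≈ 3103.2000 px.
Black = 3879 − 3103.2000 = 775.8000 px.
Across the 5172-px span: 775.8000 × 5172 ≈ 4012438 px.

4012438 pixels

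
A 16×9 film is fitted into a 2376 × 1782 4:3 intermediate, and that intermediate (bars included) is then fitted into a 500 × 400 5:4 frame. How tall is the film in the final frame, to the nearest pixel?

281 px

Inside the 2376×1782 canvas the film is width-limited at 2376.00 × 1336.50.
The 4:3 canvas is width-limited in 500×400, giving 500.00 × 375.00; scale factor 0.2104.
The film scales with it: height 1336.50 × 0.2104 ≈ 281.25.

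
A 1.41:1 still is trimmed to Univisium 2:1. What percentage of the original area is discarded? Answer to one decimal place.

The width stays; only height is cut (since Univisium 2:1 is wider than 1.41:1).
Fraction kept = (1.410)/(2.000) ≈ 70.50%, so 29.50% is lost.

29.5%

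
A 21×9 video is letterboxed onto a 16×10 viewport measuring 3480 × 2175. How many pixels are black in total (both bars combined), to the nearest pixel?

2378829 pixels

21×9 is wider than 16×10, so it spans the full width.
The video is 3480 × 9/21 ≈ 1491.4286 px tall.
Black = 2175 − 1491.4286 = 683.5714 px.
Across the 3480-px span: 683.5714 × 3480 ≈ 2378829 px.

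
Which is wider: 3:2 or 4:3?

3:2 = 1.5 and 4:3 = 1.333; 1.5 > 1.333.

3:2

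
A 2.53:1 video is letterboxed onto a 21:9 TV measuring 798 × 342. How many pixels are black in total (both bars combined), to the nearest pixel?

21215 pixels

2.53:1 is wider than 21:9, so it spans the full width.
Content height = 798 / 2.530 ≈ 315.4150 px.
Leftover height: 342 − 315.4150 = 26.5850 px.
That's 26.5850 × 798 ≈ 21215 black pixels.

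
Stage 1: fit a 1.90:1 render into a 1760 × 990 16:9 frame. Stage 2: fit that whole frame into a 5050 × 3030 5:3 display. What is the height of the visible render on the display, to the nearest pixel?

2658 px

First fit — 1.90:1 into 1760×990 spans the width: 1760.00 × 926.32.
16:9 in 5050×3030: fills the width, so the intermediate becomes 5050.00 × 2840.62 — a scale of ×2.8693.
So the render's height is 926.32 × 2.8693 ≈ 2657.89.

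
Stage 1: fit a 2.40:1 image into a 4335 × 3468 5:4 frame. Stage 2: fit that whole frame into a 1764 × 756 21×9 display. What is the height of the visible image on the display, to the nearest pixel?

394 px

First fit — 2.40:1 into 4335×3468 spans the width: 4335.00 × 1806.25.
The 5:4 canvas is height-limited in 1764×756, giving 945.00 × 756.00; scale factor 0.2180.
The image scales with it: height 1806.25 × 0.2180 ≈ 393.75.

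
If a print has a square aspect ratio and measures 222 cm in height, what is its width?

222 × 1/1 = 222.

222 cm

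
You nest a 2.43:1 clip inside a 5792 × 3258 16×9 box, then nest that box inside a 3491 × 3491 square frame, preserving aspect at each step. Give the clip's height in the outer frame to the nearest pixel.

1437 px

First fit — 2.43:1 into 5792×3258 spans the width: 5792.00 × 2383.54.
Second fit — the 16×9 canvas into 3491×3491 spans the width: 3491.00 × 1963.69 (×0.6027 from 5792×3258).
So the clip's height is 2383.54 × 0.6027 ≈ 1436.63.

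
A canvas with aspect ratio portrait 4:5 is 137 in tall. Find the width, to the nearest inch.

110 in

At portrait 4:5, 137 × 4/5 ≈ 109.60.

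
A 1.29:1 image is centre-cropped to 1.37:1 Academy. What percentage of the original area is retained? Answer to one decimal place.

1.37:1 Academy is wider than 1.29:1, so the crop keeps the full width and trims the height.
(1.290)/(1.370) ≈ 0.942 of the area survives.

94.2%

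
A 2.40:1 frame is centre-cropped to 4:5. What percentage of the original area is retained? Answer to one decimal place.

4:5 is narrower than 2.40:1, so the crop keeps the full height and trims the width.
Area ratio = (0.800)/(2.400) = 33.33% retained.

33.3%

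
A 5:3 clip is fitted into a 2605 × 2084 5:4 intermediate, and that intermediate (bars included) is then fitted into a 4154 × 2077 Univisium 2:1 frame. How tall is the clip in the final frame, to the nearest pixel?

Inside the 2605×2084 canvas the clip is width-limited at 2605.00 × 1563.00.
5:4 in 4154×2077: fills the height, so the intermediate becomes 2596.25 × 2077.00 — a scale of ×0.9966.
So the clip's height is 1563.00 × 0.9966 ≈ 1557.75.

1558 px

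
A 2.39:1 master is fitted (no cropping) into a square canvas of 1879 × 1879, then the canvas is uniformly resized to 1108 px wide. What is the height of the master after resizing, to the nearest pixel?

Fitted into 1879×1879, the master spans the width; its height is 1879 / 2.390 ≈ 786.19 px.
Resizing to 1108 px wide multiplies everything by 0.5897: 786.19 → 463.60 px.

464 px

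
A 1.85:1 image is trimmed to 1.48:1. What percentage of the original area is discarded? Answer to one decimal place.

Going from 1.85:1 to 1.48:1 means cutting width while keeping height.
Fraction kept = (1.480)/(1.850) ≈ 80.00%, so 20.00% is lost.

20.0%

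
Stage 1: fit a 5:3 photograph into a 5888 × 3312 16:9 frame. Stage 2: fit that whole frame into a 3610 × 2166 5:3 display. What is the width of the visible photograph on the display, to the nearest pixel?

3384 px

5:3 in 5888×3312: fills the height, so the photograph is 5520.00 × 3312.00.
The 16:9 canvas is width-limited in 3610×2166, giving 3610.00 × 2030.62; scale factor 0.6131.
The photograph scales with it: width 5520.00 × 0.6131 ≈ 3384.38.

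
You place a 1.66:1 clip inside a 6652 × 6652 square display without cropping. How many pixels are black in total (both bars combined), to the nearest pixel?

1.66:1 (1.660) > square (1.000), so the clip fills the width.
Content height = 6652 / 1.660 ≈ 4007.2289 px.
Black = 6652 − 4007.2289 = 2644.7711 px.
Bar area = 2644.7711 × 6652 ≈ 17593017 px.

17593017 pixels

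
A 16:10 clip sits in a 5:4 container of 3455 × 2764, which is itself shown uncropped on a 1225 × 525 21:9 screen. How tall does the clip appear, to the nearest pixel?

410 px

First fit — 16:10 into 3455×2764 spans the width: 3455.00 × 2159.38.
Second fit — the 5:4 canvas into 1225×525 spans the height: 656.25 × 525.00 (×0.1899 from 3455×2764).
So the clip's height is 2159.38 × 0.1899 ≈ 410.16.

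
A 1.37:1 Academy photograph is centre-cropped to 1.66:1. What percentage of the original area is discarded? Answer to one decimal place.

1.66:1 is wider than 1.37:1 Academy, so the crop keeps the full width and trims the height.
(1.370)/(1.660) ≈ 0.825 of the area survives, leaving 17.47% discarded.

17.5%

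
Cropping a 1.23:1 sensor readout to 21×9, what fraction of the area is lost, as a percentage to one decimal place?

47.3%

21×9 is wider than 1.23:1, so the crop keeps the full width and trims the height.
(1.230)/(2.333) ≈ 0.527 of the area survives, leaving 47.29% discarded.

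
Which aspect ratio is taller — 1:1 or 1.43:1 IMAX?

1 and 1.43; 1.43 > 1. The smaller width-to-height ratio is the taller frame.

1:1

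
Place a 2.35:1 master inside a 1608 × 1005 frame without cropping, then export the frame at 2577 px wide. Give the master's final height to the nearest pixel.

In the 1608×1005 frame the master fills the width: height = 1608 / 2.350 ≈ 684.26 px.
The frame scales by 2577/1608 = 1.6026; 684.26 × 1.6026 ≈ 1096.60 px.

1097 px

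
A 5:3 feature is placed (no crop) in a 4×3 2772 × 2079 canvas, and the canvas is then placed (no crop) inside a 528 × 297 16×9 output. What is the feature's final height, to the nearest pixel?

238 px

5:3 in 2772×2079: fills the width, so the feature is 2772.00 × 1663.20.
The 4×3 canvas is height-limited in 528×297, giving 396.00 × 297.00; scale factor 0.1429.
The feature scales with it: height 1663.20 × 0.1429 ≈ 237.60.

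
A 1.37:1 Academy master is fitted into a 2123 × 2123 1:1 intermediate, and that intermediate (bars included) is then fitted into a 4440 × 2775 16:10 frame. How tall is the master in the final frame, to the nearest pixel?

2026 px

1.37:1 Academy in 2123×2123: fills the width, so the master is 2123.00 × 1549.64.
Second fit — the 1:1 canvas into 4440×2775 spans the height: 2775.00 × 2775.00 (×1.3071 from 2123×2123).
Applying the same ×1.3071: 1549.64 → 2025.55.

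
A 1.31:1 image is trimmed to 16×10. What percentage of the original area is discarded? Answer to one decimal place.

18.1%

The width stays; only height is cut (since 16×10 is wider than 1.31:1).
(1.310)/(1.600) ≈ 0.819 of the area survives, leaving 18.12% discarded.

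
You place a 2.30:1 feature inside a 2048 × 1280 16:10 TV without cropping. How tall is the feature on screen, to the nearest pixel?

Since 2.300 > 1.600, the feature is width-limited.
The feature is 2048 / 2.300 ≈ 890.43 px tall.

890 px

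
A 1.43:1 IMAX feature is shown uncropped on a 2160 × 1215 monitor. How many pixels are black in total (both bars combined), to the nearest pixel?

513398 pixels

Since 1.430 < 1.778, the feature is height-limited.
That makes the image 1737.4500 px wide (1215 × 1.430).
Black = 2160 − 1737.4500 = 422.5500 px.
Across the 1215-px span: 422.5500 × 1215 ≈ 513398 px.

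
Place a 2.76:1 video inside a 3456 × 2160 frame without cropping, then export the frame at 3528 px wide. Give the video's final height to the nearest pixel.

At 3456×2160 the video is width-limited, so height = 3456 / 2.760 ≈ 1252.17 px.
Resizing to 3528 px wide multiplies everything by 1.0208: 1252.17 → 1278.26 px.

1278 px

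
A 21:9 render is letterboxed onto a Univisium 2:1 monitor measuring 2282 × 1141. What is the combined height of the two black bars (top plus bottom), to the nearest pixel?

21:9 (2.333) > Univisium 2:1 (2.000), so the render fills the width.
Content height = 2282 × 9/21 ≈ 978.00 px.
Leftover height: 1141 − 978.00 = 163.00 px.

163 px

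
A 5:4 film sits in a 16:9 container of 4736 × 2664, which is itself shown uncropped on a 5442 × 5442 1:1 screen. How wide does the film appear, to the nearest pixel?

3826 px

First fit — 5:4 into 4736×2664 spans the height: 3330.00 × 2664.00.
Second fit — the 16:9 canvas into 5442×5442 spans the width: 5442.00 × 3061.12 (×1.1491 from 4736×2664).
Applying the same ×1.1491: 3330.00 → 3826.41.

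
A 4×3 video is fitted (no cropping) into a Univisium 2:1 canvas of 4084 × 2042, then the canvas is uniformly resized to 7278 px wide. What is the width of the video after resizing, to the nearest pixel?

4852 px

In the 4084×2042 frame the video fills the height: width = 2042 × 4/3 ≈ 2722.67 px.
The frame scales by 7278/4084 = 1.7821; 2722.67 × 1.7821 ≈ 4852.00 px.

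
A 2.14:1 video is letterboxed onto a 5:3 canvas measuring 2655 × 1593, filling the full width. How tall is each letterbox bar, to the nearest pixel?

That makes the image 1240.65 px tall (2655 / 2.140).
1593 − 1240.65 = 352.35 px of bars (176.17 each).

176 px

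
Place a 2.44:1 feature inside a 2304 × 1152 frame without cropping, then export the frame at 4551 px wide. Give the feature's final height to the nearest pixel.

1865 px

Fitted into 2304×1152, the feature spans the width; its height is 2304 / 2.440 ≈ 944.26 px.
The frame scales by 4551/2304 = 1.9753; 944.26 × 1.9753 ≈ 1865.16 px.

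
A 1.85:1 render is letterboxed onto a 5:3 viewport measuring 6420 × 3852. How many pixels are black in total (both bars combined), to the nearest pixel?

2450705 pixels

1.85:1 is wider than 5:3, so it spans the full width.
That makes the image 3470.2703 px tall (6420 / 1.850).
3852 − 3470.2703 = 381.7297 px of bars.
Across the 6420-px span: 381.7297 × 6420 ≈ 2450705 px.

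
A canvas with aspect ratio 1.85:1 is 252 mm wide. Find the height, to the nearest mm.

252 / 1.850 = 136.22.

136 mm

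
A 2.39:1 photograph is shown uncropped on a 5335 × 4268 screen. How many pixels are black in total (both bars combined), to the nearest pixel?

2.39:1 (2.390) > 5:4 (1.250), so the photograph fills the width.
That makes the image 2232.2176 px tall (5335 / 2.390).
Black = 4268 − 2232.2176 = 2035.7824 px.
Bar area = 2035.7824 × 5335 ≈ 10860899 px.

10860899 pixels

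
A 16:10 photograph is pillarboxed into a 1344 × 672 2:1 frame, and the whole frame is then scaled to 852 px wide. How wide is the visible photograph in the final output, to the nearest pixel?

In the 1344×672 frame the photograph fills the height: width = 672 × 16/10 ≈ 1075.20 px.
The frame scales by 852/1344 = 0.6339; 1075.20 × 0.6339 ≈ 681.60 px.

682 px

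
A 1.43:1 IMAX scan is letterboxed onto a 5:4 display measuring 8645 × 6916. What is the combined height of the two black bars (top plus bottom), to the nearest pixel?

1.43:1 IMAX is wider than 5:4, so it spans the full width.
The scan is 8645 / 1.430 ≈ 6045.45 px tall.
Leftover height: 6916 − 6045.45 = 870.55 px.

871 px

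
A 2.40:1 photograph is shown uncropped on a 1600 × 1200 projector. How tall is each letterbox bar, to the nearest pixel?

Since 2.400 > 1.333, the photograph is width-limited.
That makes the image 666.67 px tall (1600 / 2.400).
1200 − 666.67 = 533.33 px of bars (266.67 each).

267 px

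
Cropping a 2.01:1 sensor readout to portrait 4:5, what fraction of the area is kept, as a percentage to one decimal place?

39.8%

Going from 2.01:1 to portrait 4:5 means cutting width while keeping height.
Fraction kept = (0.800)/(2.010) ≈ 39.80%.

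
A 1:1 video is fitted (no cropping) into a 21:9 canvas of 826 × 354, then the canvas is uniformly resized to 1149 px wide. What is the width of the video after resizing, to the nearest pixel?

At 826×354 the video is height-limited, so width = 354 × 1/1 ≈ 354.00 px.
Resizing to 1149 px wide multiplies everything by 1.3910: 354.00 → 492.43 px.

492 px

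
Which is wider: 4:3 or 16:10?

4:3 = 1.333 and 16:10 = 1.6; 1.6 > 1.333.

16:10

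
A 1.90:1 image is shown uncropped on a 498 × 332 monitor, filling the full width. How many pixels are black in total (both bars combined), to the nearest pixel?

34808 pixels

That makes the image 262.1053 px tall (498 / 1.900).
Leftover height: 332 − 262.1053 = 69.8947 px.
Bar area = 69.8947 × 498 ≈ 34808 px.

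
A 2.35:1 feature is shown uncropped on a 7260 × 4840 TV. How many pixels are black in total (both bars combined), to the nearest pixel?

12709634 pixels

2.35:1 (2.350) > 3:2 (1.500), so the feature fills the width.
That makes the image 3089.3617 px tall (7260 / 2.350).
Leftover height: 4840 − 3089.3617 = 1750.6383 px.
That's 1750.6383 × 7260 ≈ 12709634 black pixels.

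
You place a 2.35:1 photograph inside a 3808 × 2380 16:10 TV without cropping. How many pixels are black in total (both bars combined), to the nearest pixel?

2.35:1 (2.350) > 16:10 (1.600), so the photograph fills the width.
The photograph is 3808 / 2.350 ≈ 1620.4255 px tall.
2380 − 1620.4255 = 759.5745 px of bars.
That's 759.5745 × 3808 ≈ 2892460 black pixels.

2892460 pixels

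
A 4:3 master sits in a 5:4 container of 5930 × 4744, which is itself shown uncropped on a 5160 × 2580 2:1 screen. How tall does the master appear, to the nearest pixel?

First fit — 4:3 into 5930×4744 spans the width: 5930.00 × 4447.50.
5:4 in 5160×2580: fills the height, so the intermediate becomes 3225.00 × 2580.00 — a scale of ×0.5438.
Applying the same ×0.5438: 4447.50 → 2418.75.

2419 px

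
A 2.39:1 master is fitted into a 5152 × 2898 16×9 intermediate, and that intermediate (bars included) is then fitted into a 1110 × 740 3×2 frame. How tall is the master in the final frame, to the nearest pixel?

464 px

First fit — 2.39:1 into 5152×2898 spans the width: 5152.00 × 2155.65.
Second fit — the 16×9 canvas into 1110×740 spans the width: 1110.00 × 624.38 (×0.2155 from 5152×2898).
So the master's height is 2155.65 × 0.2155 ≈ 464.44.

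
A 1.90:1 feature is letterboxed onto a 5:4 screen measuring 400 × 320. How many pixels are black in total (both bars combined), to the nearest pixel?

43789 pixels

1.90:1 is wider than 5:4, so it spans the full width.
Content height = 400 / 1.900 ≈ 210.5263 px.
320 − 210.5263 = 109.4737 px of bars.
That's 109.4737 × 400 ≈ 43789 black pixels.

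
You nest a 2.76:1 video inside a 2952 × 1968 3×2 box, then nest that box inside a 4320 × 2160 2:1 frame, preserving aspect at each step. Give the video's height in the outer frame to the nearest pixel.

1174 px

First fit — 2.76:1 into 2952×1968 spans the width: 2952.00 × 1069.57.
3×2 in 4320×2160: fills the height, so the intermediate becomes 3240.00 × 2160.00 — a scale of ×1.0976.
The video scales with it: height 1069.57 × 1.0976 ≈ 1173.91.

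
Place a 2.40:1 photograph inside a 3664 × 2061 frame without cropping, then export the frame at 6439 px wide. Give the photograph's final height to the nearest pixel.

2683 px

At 3664×2061 the photograph is width-limited, so height = 3664 / 2.400 ≈ 1526.67 px.
Resizing to 6439 px wide multiplies everything by 1.7574: 1526.67 → 2682.92 px.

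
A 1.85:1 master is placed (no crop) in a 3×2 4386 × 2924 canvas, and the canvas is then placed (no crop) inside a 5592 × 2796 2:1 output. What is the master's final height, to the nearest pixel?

2267 px

First fit — 1.85:1 into 4386×2924 spans the width: 4386.00 × 2370.81.
Second fit — the 3×2 canvas into 5592×2796 spans the height: 4194.00 × 2796.00 (×0.9562 from 4386×2924).
So the master's height is 2370.81 × 0.9562 ≈ 2267.03.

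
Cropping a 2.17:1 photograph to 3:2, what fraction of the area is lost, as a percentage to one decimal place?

The height stays; only width is cut (since 3:2 is narrower than 2.17:1).
Fraction kept = (1.500)/(2.170) ≈ 69.12%, so 30.88% is lost.

30.9%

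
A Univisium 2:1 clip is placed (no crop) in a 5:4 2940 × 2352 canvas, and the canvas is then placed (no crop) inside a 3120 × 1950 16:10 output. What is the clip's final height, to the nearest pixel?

1219 px

Univisium 2:1 in 2940×2352: fills the width, so the clip is 2940.00 × 1470.00.
The 5:4 canvas is height-limited in 3120×1950, giving 2437.50 × 1950.00; scale factor 0.8291.
Applying the same ×0.8291: 1470.00 → 1218.75.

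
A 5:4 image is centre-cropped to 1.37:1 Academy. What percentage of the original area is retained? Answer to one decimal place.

Going from 5:4 to 1.37:1 Academy means cutting height while keeping width.
Area ratio = (1.250)/(1.370) = 91.24% retained.

91.2%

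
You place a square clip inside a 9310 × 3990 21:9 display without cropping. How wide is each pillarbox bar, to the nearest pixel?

2660 px

Since 1.000 < 2.333, the clip is height-limited.
The clip is 3990 × 1/1 ≈ 3990.00 px wide.
Leftover width: 9310 − 3990.00 = 5320.00 px → 2660.00 each side.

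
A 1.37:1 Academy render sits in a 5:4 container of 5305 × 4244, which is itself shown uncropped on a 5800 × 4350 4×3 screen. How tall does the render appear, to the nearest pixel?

Inside the 5305×4244 canvas the render is width-limited at 5305.00 × 3872.26.
5:4 in 5800×4350: fills the height, so the intermediate becomes 5437.50 × 4350.00 — a scale of ×1.0250.
The render scales with it: height 3872.26 × 1.0250 ≈ 3968.98.

3969 px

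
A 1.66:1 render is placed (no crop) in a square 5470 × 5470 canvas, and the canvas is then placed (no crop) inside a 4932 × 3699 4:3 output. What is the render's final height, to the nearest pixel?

2228 px

Inside the 5470×5470 canvas the render is width-limited at 5470.00 × 3295.18.
square in 4932×3699: fills the height, so the intermediate becomes 3699.00 × 3699.00 — a scale of ×0.6762.
The render scales with it: height 3295.18 × 0.6762 ≈ 2228.31.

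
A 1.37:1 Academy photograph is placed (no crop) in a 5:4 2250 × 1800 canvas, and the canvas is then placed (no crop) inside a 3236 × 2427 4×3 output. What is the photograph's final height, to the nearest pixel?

Inside the 2250×1800 canvas the photograph is width-limited at 2250.00 × 1642.34.
Second fit — the 5:4 canvas into 3236×2427 spans the height: 3033.75 × 2427.00 (×1.3483 from 2250×1800).
Applying the same ×1.3483: 1642.34 → 2214.42.

2214 px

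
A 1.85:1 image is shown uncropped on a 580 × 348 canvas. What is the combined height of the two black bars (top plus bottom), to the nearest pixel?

34 px

Since 1.850 > 1.667, the image is width-limited.
Content height = 580 / 1.850 ≈ 313.51 px.
Leftover height: 348 − 313.51 = 34.49 px.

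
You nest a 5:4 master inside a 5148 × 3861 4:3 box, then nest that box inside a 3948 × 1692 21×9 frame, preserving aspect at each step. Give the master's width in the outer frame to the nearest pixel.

2115 px

5:4 in 5148×3861: fills the height, so the master is 4826.25 × 3861.00.
The 4:3 canvas is height-limited in 3948×1692, giving 2256.00 × 1692.00; scale factor 0.4382.
Applying the same ×0.4382: 4826.25 → 2115.00.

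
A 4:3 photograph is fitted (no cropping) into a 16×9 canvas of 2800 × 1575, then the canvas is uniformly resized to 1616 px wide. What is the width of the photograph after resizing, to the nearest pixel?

Fitted into 2800×1575, the photograph spans the height; its width is 1575 × 4/3 ≈ 2100.00 px.
The frame scales by 1616/2800 = 0.5771; 2100.00 × 0.5771 ≈ 1212.00 px.

1212 px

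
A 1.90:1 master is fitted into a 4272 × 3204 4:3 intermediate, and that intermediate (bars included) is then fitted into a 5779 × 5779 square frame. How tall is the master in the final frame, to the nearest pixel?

Inside the 4272×3204 canvas the master is width-limited at 4272.00 × 2248.42.
Second fit — the 4:3 canvas into 5779×5779 spans the width: 5779.00 × 4334.25 (×1.3528 from 4272×3204).
So the master's height is 2248.42 × 1.3528 ≈ 3041.58.

3042 px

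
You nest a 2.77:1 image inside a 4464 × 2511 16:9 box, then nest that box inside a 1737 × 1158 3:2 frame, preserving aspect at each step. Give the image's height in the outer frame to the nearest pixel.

First fit — 2.77:1 into 4464×2511 spans the width: 4464.00 × 1611.55.
16:9 in 1737×1158: fills the width, so the intermediate becomes 1737.00 × 977.06 — a scale of ×0.3891.
So the image's height is 1611.55 × 0.3891 ≈ 627.08.

627 px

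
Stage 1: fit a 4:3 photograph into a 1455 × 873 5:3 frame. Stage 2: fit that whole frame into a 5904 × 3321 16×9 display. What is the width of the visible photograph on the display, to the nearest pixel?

4428 px

Inside the 1455×873 canvas the photograph is height-limited at 1164.00 × 873.00.
5:3 in 5904×3321: fills the height, so the intermediate becomes 5535.00 × 3321.00 — a scale of ×3.8041.
Applying the same ×3.8041: 1164.00 → 4428.00.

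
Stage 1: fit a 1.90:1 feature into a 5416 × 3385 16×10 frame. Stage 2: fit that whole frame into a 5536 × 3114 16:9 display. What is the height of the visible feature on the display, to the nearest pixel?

2622 px

1.90:1 in 5416×3385: fills the width, so the feature is 5416.00 × 2850.53.
The 16×10 canvas is height-limited in 5536×3114, giving 4982.40 × 3114.00; scale factor 0.9199.
Applying the same ×0.9199: 2850.53 → 2622.32.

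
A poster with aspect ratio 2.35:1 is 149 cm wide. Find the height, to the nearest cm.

149 / 2.350 = 63.40.

63 cm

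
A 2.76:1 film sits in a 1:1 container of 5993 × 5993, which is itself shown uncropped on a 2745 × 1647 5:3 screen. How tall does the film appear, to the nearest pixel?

597 px

Inside the 5993×5993 canvas the film is width-limited at 5993.00 × 2171.38.
1:1 in 2745×1647: fills the height, so the intermediate becomes 1647.00 × 1647.00 — a scale of ×0.2748.
The film scales with it: height 2171.38 × 0.2748 ≈ 596.74.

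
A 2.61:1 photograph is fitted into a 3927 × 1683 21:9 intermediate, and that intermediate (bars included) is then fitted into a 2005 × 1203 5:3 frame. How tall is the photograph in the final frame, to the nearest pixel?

768 px

2.61:1 in 3927×1683: fills the width, so the photograph is 3927.00 × 1504.60.
The 21:9 canvas is width-limited in 2005×1203, giving 2005.00 × 859.29; scale factor 0.5106.
So the photograph's height is 1504.60 × 0.5106 ≈ 768.20.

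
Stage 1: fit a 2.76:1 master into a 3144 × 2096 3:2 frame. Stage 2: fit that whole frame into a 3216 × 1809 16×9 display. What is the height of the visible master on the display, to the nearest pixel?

983 px

2.76:1 in 3144×2096: fills the width, so the master is 3144.00 × 1139.13.
Second fit — the 3:2 canvas into 3216×1809 spans the height: 2713.50 × 1809.00 (×0.8631 from 3144×2096).
So the master's height is 1139.13 × 0.8631 ≈ 983.15.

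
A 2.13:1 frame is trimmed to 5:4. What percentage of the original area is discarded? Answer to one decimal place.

5:4 is narrower than 2.13:1, so the crop keeps the full height and trims the width.
Area ratio = (1.250)/(2.130) = 58.69%; the remaining 41.31% is cropped out.

41.3%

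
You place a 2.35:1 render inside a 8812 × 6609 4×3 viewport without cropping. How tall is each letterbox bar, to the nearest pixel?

Since 2.350 > 1.333, the render is width-limited.
Content height = 8812 / 2.350 ≈ 3749.79 px.
Black = 6609 − 3749.79 = 2859.21 px, or 1429.61 per bar.

1430 px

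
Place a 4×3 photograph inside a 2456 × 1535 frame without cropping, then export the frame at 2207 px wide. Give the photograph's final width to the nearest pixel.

At 2456×1535 the photograph is height-limited, so width = 1535 × 4/3 ≈ 2046.67 px.
The frame scales by 2207/2456 = 0.8986; 2046.67 × 0.8986 ≈ 1839.17 px.

1839 px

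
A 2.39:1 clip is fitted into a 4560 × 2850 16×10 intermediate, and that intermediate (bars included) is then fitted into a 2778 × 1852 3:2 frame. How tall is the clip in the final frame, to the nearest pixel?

Inside the 4560×2850 canvas the clip is width-limited at 4560.00 × 1907.95.
The 16×10 canvas is width-limited in 2778×1852, giving 2778.00 × 1736.25; scale factor 0.6092.
The clip scales with it: height 1907.95 × 0.6092 ≈ 1162.34.

1162 px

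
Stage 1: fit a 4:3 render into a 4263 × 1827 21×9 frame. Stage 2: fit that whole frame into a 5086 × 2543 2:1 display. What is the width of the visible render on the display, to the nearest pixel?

2906 px

First fit — 4:3 into 4263×1827 spans the height: 2436.00 × 1827.00.
21×9 in 5086×2543: fills the width, so the intermediate becomes 5086.00 × 2179.71 — a scale of ×1.1931.
So the render's width is 2436.00 × 1.1931 ≈ 2906.29.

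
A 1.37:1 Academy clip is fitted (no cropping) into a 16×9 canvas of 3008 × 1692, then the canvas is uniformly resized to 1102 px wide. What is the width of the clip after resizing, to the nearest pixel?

849 px

At 3008×1692 the clip is height-limited, so width = 1692 × 1.370 ≈ 2318.04 px.
Scaling 3008 → 1102 is ×0.3664, so the width becomes 2318.04 × 0.3664 ≈ 849.23 px.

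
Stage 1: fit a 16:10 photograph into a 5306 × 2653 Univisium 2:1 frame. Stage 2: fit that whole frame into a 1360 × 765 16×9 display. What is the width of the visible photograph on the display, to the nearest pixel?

1088 px

First fit — 16:10 into 5306×2653 spans the height: 4244.80 × 2653.00.
The Univisium 2:1 canvas is width-limited in 1360×765, giving 1360.00 × 680.00; scale factor 0.2563.
Applying the same ×0.2563: 4244.80 → 1088.00.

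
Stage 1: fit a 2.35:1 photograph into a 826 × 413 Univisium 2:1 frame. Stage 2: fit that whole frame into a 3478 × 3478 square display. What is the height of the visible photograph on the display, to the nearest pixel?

1480 px

2.35:1 in 826×413: fills the width, so the photograph is 826.00 × 351.49.
The Univisium 2:1 canvas is width-limited in 3478×3478, giving 3478.00 × 1739.00; scale factor 4.2107.
Applying the same ×4.2107: 351.49 → 1480.00.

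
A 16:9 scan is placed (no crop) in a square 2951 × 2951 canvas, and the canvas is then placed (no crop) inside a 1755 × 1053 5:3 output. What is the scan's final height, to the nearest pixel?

592 px

16:9 in 2951×2951: fills the width, so the scan is 2951.00 × 1659.94.
Second fit — the square canvas into 1755×1053 spans the height: 1053.00 × 1053.00 (×0.3568 from 2951×2951).
So the scan's height is 1659.94 × 0.3568 ≈ 592.31.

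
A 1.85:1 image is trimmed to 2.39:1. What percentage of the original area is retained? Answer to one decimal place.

Going from 1.85:1 to 2.39:1 means cutting height while keeping width.
(1.850)/(2.390) ≈ 0.774 of the area survives.

77.4%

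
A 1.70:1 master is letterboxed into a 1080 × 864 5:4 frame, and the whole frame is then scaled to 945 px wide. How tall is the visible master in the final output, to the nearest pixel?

Fitted into 1080×864, the master spans the width; its height is 1080 / 1.700 ≈ 635.29 px.
Resizing to 945 px wide multiplies everything by 0.8750: 635.29 → 555.88 px.

556 px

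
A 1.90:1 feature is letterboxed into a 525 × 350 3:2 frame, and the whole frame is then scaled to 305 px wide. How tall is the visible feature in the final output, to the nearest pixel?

161 px

At 525×350 the feature is width-limited, so height = 525 / 1.900 ≈ 276.32 px.
The frame scales by 305/525 = 0.5810; 276.32 × 0.5810 ≈ 160.53 px.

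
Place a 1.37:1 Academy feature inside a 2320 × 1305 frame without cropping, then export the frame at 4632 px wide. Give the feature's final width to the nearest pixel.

3570 px

At 2320×1305 the feature is height-limited, so width = 1305 × 1.370 ≈ 1787.85 px.
Resizing to 4632 px wide multiplies everything by 1.9966: 1787.85 → 3569.53 px.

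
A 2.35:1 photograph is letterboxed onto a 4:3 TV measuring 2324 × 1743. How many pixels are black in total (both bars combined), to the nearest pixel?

2.35:1 (2.350) > 4:3 (1.333), so the photograph fills the width.
The photograph is 2324 / 2.350 ≈ 988.9362 px tall.
Leftover height: 1743 − 988.9362 = 754.0638 px.
Across the 2324-px span: 754.0638 × 2324 ≈ 1752444 px.

1752444 pixels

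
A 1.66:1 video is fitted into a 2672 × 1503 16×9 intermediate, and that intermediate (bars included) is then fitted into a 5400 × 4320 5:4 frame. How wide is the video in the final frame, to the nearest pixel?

1.66:1 in 2672×1503: fills the height, so the video is 2494.98 × 1503.00.
16×9 in 5400×4320: fills the width, so the intermediate becomes 5400.00 × 3037.50 — a scale of ×2.0210.
The video scales with it: width 2494.98 × 2.0210 ≈ 5042.25.

5042 px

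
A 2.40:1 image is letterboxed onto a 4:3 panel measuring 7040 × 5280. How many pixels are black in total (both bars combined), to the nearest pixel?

16520533 pixels

Since 2.400 > 1.333, the image is width-limited.
The image is 7040 / 2.400 ≈ 2933.3333 px tall.
Leftover height: 5280 − 2933.3333 = 2346.6667 px.
Across the 7040-px span: 2346.6667 × 7040 ≈ 16520533 px.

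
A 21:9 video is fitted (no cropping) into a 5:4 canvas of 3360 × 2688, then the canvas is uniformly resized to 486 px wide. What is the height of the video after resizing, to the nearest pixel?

208 px

Fitted into 3360×2688, the video spans the width; its height is 3360 × 9/21 ≈ 1440.00 px.
Scaling 3360 → 486 is ×0.1446, so the height becomes 1440.00 × 0.1446 ≈ 208.29 px.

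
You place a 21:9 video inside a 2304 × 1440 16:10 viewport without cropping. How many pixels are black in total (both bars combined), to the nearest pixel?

1042725 pixels

Since 2.333 > 1.600, the video is width-limited.
The video is 2304 × 9/21 ≈ 987.4286 px tall.
Black = 1440 − 987.4286 = 452.5714 px.
Bar area = 452.5714 × 2304 ≈ 1042725 px.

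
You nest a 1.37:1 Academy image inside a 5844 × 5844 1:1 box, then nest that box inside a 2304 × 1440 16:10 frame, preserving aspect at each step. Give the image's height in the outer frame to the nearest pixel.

1051 px

First fit — 1.37:1 Academy into 5844×5844 spans the width: 5844.00 × 4265.69.
Second fit — the 1:1 canvas into 2304×1440 spans the height: 1440.00 × 1440.00 (×0.2464 from 5844×5844).
So the image's height is 4265.69 × 0.2464 ≈ 1051.09.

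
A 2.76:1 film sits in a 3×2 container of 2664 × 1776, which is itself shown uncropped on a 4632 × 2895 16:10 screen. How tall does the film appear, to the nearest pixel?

First fit — 2.76:1 into 2664×1776 spans the width: 2664.00 × 965.22.
The 3×2 canvas is height-limited in 4632×2895, giving 4342.50 × 2895.00; scale factor 1.6301.
So the film's height is 965.22 × 1.6301 ≈ 1573.37.

1573 px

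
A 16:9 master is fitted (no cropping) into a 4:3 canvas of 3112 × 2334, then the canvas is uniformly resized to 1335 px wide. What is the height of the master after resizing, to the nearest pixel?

751 px

In the 3112×2334 frame the master fills the width: height = 3112 × 9/16 ≈ 1750.50 px.
Scaling 3112 → 1335 is ×0.4290, so the height becomes 1750.50 × 0.4290 ≈ 750.94 px.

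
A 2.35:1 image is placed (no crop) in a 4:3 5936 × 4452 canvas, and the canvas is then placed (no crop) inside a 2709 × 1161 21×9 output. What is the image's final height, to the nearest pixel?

First fit — 2.35:1 into 5936×4452 spans the width: 5936.00 × 2525.96.
Second fit — the 4:3 canvas into 2709×1161 spans the height: 1548.00 × 1161.00 (×0.2608 from 5936×4452).
So the image's height is 2525.96 × 0.2608 ≈ 658.72.

659 px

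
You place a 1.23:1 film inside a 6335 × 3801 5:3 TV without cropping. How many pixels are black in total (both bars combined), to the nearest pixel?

1.23:1 is narrower than 5:3, so it spans the full height.
The film is 3801 × 1.230 ≈ 4675.2300 px wide.
Black = 6335 − 4675.2300 = 1659.7700 px.
That's 1659.7700 × 3801 ≈ 6308786 black pixels.

6308786 pixels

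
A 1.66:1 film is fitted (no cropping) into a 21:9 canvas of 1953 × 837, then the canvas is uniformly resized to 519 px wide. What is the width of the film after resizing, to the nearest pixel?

Fitted into 1953×837, the film spans the height; its width is 837 × 1.660 ≈ 1389.42 px.
The frame scales by 519/1953 = 0.2657; 1389.42 × 0.2657 ≈ 369.23 px.

369 px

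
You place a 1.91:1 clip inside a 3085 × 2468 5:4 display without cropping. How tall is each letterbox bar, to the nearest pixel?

426 px

1.91:1 (1.910) > 5:4 (1.250), so the clip fills the width.
Content height = 3085 / 1.910 ≈ 1615.18 px.
Black = 2468 − 1615.18 = 852.82 px, or 426.41 per bar.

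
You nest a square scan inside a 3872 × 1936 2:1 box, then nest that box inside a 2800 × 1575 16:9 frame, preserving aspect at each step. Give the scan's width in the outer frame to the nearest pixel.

1400 px

First fit — square into 3872×1936 spans the height: 1936.00 × 1936.00.
2:1 in 2800×1575: fills the width, so the intermediate becomes 2800.00 × 1400.00 — a scale of ×0.7231.
So the scan's width is 1936.00 × 0.7231 ≈ 1400.00.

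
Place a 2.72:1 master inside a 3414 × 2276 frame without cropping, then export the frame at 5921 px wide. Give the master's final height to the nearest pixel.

2177 px

Fitted into 3414×2276, the master spans the width; its height is 3414 / 2.720 ≈ 1255.15 px.
Resizing to 5921 px wide multiplies everything by 1.7343: 1255.15 → 2176.84 px.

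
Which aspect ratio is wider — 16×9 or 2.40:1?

16×9 = 1.778 and 2.4; 2.4 > 1.778.

2.40:1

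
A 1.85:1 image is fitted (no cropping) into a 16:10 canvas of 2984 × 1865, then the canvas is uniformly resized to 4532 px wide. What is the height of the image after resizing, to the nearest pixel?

2450 px

At 2984×1865 the image is width-limited, so height = 2984 / 1.850 ≈ 1612.97 px.
The frame scales by 4532/2984 = 1.5188; 1612.97 × 1.5188 ≈ 2449.73 px.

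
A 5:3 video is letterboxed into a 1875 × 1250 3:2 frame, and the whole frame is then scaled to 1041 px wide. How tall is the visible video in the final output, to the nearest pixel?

625 px

At 1875×1250 the video is width-limited, so height = 1875 × 3/5 ≈ 1125.00 px.
Resizing to 1041 px wide multiplies everything by 0.5552: 1125.00 → 624.60 px.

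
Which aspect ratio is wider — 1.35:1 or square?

1.35 and square = 1; 1.35 > 1.

1.35:1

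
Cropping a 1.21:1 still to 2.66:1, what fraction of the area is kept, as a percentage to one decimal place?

45.5%

Going from 1.21:1 to 2.66:1 means cutting height while keeping width.
(1.210)/(2.660) ≈ 0.455 of the area survives.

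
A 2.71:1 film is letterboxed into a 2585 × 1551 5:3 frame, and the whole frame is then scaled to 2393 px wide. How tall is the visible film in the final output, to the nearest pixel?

883 px

Fitted into 2585×1551, the film spans the width; its height is 2585 / 2.710 ≈ 953.87 px.
Resizing to 2393 px wide multiplies everything by 0.9257: 953.87 → 883.03 px.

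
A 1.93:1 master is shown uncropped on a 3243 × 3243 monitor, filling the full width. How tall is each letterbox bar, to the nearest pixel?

Content height = 3243 / 1.930 ≈ 1680.31 px.
Black = 3243 − 1680.31 = 1562.69 px, or 781.34 per bar.

781 px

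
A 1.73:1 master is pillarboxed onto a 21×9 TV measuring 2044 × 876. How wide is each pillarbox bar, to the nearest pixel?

264 px

1.73:1 is narrower than 21×9, so it spans the full height.
That makes the image 1515.48 px wide (876 × 1.730).
Black = 2044 − 1515.48 = 528.52 px, or 264.26 per bar.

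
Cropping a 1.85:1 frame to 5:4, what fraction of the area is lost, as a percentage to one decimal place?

32.4%

The height stays; only width is cut (since 5:4 is narrower than 1.85:1).
Area ratio = (1.250)/(1.850) = 67.57%; the remaining 32.43% is cropped out.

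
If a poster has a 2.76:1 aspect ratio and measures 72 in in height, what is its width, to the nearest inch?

199 in

At 2.76:1, 72 × 2.760 ≈ 198.72.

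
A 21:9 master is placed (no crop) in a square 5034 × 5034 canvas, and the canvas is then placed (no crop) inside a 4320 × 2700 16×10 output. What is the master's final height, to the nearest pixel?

1157 px

21:9 in 5034×5034: fills the width, so the master is 5034.00 × 2157.43.
square in 4320×2700: fills the height, so the intermediate becomes 2700.00 × 2700.00 — a scale of ×0.5364.
The master scales with it: height 2157.43 × 0.5364 ≈ 1157.14.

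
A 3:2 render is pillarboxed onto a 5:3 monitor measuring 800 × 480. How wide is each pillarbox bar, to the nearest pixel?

3:2 (1.500) < 5:3 (1.667), so the render fills the height.
That makes the image 720.00 px wide (480 × 3/2).
800 − 720.00 = 80.00 px of bars (40.00 each).

40 px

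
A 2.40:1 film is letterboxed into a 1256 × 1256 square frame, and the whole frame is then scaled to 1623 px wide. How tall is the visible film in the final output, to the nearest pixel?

676 px

At 1256×1256 the film is width-limited, so height = 1256 / 2.400 ≈ 523.33 px.
Resizing to 1623 px wide multiplies everything by 1.2922: 523.33 → 676.25 px.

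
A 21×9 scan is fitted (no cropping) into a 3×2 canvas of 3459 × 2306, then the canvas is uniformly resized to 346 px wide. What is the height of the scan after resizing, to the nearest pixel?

148 px

In the 3459×2306 frame the scan fills the width: height = 3459 × 9/21 ≈ 1482.43 px.
The frame scales by 346/3459 = 0.1000; 1482.43 × 0.1000 ≈ 148.29 px.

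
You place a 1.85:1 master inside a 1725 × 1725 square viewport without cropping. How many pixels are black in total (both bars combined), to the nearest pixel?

1.85:1 (1.850) > square (1.000), so the master fills the width.
Content height = 1725 / 1.850 ≈ 932.4324 px.
Leftover height: 1725 − 932.4324 = 792.5676 px.
That's 792.5676 × 1725 ≈ 1367179 black pixels.

1367179 pixels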